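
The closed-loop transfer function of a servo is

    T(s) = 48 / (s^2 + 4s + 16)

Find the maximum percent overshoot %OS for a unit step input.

Comparing s^2 + 4s + 16 to s^2 + 2ζωₙs + ωₙ²: ωₙ = 4 rad/s and ζ = 4/(2·4) = 0.5.
%OS = 100·exp(−πζ/√(1−ζ²)) = 100·exp(−π·0.5/√(1−0.5²)) ≈ 16.3%.

%OS ≈ 16.3%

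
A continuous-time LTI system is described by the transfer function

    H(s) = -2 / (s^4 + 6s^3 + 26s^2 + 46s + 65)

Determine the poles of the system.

The poles are the roots of the denominator s^4 + 6s^3 + 26s^2 + 46s + 65 = 0.
No real roots exist; factor into two real quadratics: (s^2 + 2s + 5)(s^2 + 4s + 13) = 0.
Each quadratic gives a conjugate pair via the quadratic formula.

s = -1 ± 2j, -2 ± 3j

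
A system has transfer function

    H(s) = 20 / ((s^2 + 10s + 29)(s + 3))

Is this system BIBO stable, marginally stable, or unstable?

stable

The poles can be read from the denominator factors: s = -5 ± 2j, -3.
Since all poles lie strictly in the left half-plane, the system is stable.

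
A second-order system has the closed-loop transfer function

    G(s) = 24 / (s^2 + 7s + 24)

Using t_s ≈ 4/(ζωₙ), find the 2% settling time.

t_s ≈ 1.143 s

Comparing s^2 + 7s + 24 to s^2 + 2ζωₙs + ωₙ²: ωₙ = √24 ≈ 4.899 rad/s and ζ = 7/(2·√24) ≈ 0.7144.
ζωₙ = 7/2 = 3.5, so t_s ≈ 4/(ζωₙ) = 4/3.5 ≈ 1.143 s.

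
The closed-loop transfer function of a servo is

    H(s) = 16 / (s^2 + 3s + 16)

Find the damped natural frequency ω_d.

ω_d ≈ 3.708 rad/s

Comparing s^2 + 3s + 16 to s^2 + 2ζωₙs + ωₙ²: ωₙ = 4 rad/s and ζ = 3/(2·4) = 0.375.
ζωₙ = 3/2 = 1.5, so ω_d = ωₙ√(1−ζ²) = √(ωₙ² − (ζωₙ)²) = √(16 − 1.5²) = √13.75 ≈ 3.708 rad/s.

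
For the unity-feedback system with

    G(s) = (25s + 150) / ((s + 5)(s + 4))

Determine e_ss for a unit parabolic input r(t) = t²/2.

G(s) has no poles at the origin.
This is a Type 0 system; Ka = lim_{s→0} s^2·G(s) = 0, so the steady-state error for a parabola input is infinite.

e_ss = ∞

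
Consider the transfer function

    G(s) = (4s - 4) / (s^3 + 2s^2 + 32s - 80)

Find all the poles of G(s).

The poles are the roots of the denominator s^3 + 2s^2 + 32s - 80 = 0.
Trying s = 2: the polynomial evaluates to 0, so (s - 2) is a factor.
Dividing out leaves s^2 + 4s + 40 = 0.
The quadratic formula then gives s = -2 ± 6j.

s = -2 ± 6j, 2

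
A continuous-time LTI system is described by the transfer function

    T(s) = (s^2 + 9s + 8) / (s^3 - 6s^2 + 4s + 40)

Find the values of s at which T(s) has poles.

The poles are the roots of the denominator s^3 - 6s^2 + 4s + 40 = 0.
Trying s = -2: the polynomial evaluates to 0, so (s + 2) is a factor.
Dividing out leaves s^2 - 8s + 20 = 0.
The quadratic formula then gives s = 4 ± 2j.

s = 4 ± 2j, -2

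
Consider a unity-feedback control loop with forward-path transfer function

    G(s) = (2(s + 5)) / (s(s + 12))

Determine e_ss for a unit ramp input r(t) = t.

G(s) has one pole at the origin.
This is a Type 1 system. Kv = lim_{s→0} s·G(s) = 10/12 = 5/6.
e_ss = 1/Kv = 1/(5/6) = 6/5 ≈ 1.200.

e_ss = 1.200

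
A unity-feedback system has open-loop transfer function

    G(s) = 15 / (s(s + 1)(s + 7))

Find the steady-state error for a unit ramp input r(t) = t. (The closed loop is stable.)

e_ss = 0.4667

G(s) has one pole at the origin.
This is a Type 1 system. Kv = lim_{s→0} s·G(s) = 15/7.
e_ss = 1/Kv = 1/(15/7) = 7/15 ≈ 0.4667.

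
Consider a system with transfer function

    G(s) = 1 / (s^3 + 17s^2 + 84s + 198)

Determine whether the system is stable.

The denominator s^3 + 17s^2 + 84s + 198 factors as (s^2 + 6s + 18)(s + 11), giving poles at s = -3 + 3j, -3 - 3j, -11.
Since all poles lie strictly in the left half-plane, the system is stable.

stable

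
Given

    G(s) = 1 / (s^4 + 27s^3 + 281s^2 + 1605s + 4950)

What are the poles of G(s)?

The poles are the roots of the denominator s^4 + 27s^3 + 281s^2 + 1605s + 4950 = 0.
Trying s = -10: the polynomial evaluates to 0, so (s + 10) is a factor.
Dividing out leaves s^3 + 17s^2 + 111s + 495 = 0.
This factors further as (s^2 + 6s + 45)(s + 11) = 0.

s = -3 + 6j, -3 - 6j, -10, -11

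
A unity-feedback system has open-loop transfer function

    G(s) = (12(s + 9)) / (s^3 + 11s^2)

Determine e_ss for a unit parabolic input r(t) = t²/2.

G(s) has 2 poles at the origin.
This is a Type 2 system. Ka = lim_{s→0} s^2·G(s) = 108/11.
e_ss = 1/Ka = 1/(108/11) = 11/108 ≈ 0.1019.

e_ss = 0.1019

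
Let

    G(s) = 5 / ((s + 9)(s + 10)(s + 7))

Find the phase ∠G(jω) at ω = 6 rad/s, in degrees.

At s = j6: numerator = 5, denominator = -306 + j1122.
∠G = ∠num − ∠den = 0° − (105.26°) = -105.3°.

∠G(j6) ≈ -105.3°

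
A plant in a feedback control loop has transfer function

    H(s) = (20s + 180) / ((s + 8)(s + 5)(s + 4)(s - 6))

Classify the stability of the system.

unstable

The poles can be read from the denominator factors: s = -8, -5, -4, 6.
Since the pole(s) at s = 6 lie in the right half-plane, the system is unstable.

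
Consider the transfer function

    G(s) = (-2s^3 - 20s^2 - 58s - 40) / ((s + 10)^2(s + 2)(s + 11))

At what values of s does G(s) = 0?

Set the numerator to zero: -2s^3 - 20s^2 - 58s - 40 = 0, i.e. -2·(s^3 + 10s^2 + 29s + 20) = 0.
Factoring: (s + 1)(s + 5)(s + 4) = 0.

s = -1, -5, -4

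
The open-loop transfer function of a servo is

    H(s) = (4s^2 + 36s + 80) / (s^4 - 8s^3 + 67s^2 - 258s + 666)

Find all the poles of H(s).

The poles are the roots of the denominator s^4 - 8s^3 + 67s^2 - 258s + 666 = 0.
No real roots exist; factor into two real quadratics: (s^2 - 2s + 37)(s^2 - 6s + 18) = 0.
Each quadratic gives a conjugate pair via the quadratic formula.

s = 1 ± 6j, 3 ± 3j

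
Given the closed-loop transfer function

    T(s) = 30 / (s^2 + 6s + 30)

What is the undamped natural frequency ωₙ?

ωₙ ≈ 5.477 rad/s

Compare the denominator to the standard form s^2 + 2ζωₙs + ωₙ².
ωₙ² = 30, so ωₙ = √30 ≈ 5.477 rad/s.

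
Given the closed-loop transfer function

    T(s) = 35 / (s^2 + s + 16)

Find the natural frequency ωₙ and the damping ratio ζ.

ωₙ = 4 rad/s, ζ = 0.125

Compare the denominator to the standard form s^2 + 2ζωₙs + ωₙ².
ωₙ² = 16, so ωₙ = 4 rad/s.
2ζωₙ = 1, so ζ = 1/(2·4) = 0.125.
With ζ = 0.125 the response is underdamped.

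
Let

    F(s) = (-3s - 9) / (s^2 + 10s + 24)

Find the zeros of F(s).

s = -3

Set the numerator to zero: -3s - 9 = 0, i.e. -3·(s + 3) = 0.
So s = -3.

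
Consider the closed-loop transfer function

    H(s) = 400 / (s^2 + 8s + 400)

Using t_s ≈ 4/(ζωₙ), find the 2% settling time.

Comparing s^2 + 8s + 400 to s^2 + 2ζωₙs + ωₙ²: ωₙ = 20 rad/s and ζ = 8/(2·20) = 0.2.
ζωₙ = 8/2 = 4, so t_s ≈ 4/(ζωₙ) = 4/4 = 1 s.

t_s ≈ 1 s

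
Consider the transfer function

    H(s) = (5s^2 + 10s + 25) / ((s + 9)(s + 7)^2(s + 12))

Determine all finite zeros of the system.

s = -1 ± 2j

Set the numerator to zero: 5s^2 + 10s + 25 = 0, i.e. 5·(s^2 + 2s + 5) = 0.
Factoring: (s^2 + 2s + 5) = 0.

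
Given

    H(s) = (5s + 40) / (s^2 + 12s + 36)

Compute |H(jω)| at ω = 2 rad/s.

Substitute s = j2: numerator = 40 + j10, denominator = 32 + j24.
|H(j2)| = |40 + j10| / |32 + j24| = 41.231 / 40 ≈ 1.031.

|H(j2)| ≈ 1.031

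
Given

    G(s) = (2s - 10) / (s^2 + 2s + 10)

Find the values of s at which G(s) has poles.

s = -1 + 3j, -1 - 3j

The poles are the roots of the denominator s^2 + 2s + 10 = 0.
Using the quadratic formula: s = (-2 ± √(-36))/2 = -1 ± 3j.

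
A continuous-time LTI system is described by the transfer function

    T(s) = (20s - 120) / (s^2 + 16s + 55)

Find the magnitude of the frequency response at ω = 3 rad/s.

|T(j3)| ≈ 2.018

Substitute s = j3: numerator = -120 + j60, denominator = 46 + j48.
|T(j3)| = |-120 + j60| / |46 + j48| = 134.16 / 66.483 ≈ 2.018.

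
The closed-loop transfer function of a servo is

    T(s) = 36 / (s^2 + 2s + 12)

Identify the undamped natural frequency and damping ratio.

ωₙ ≈ 3.464 rad/s, ζ ≈ 0.2887

Compare the denominator to the standard form s^2 + 2ζωₙs + ωₙ².
ωₙ² = 12, so ωₙ = √12 ≈ 3.464 rad/s.
2ζωₙ = 2, so ζ = 2/(2·√12) ≈ 0.2887.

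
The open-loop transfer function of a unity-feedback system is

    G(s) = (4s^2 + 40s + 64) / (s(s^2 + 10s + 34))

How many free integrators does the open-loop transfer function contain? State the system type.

The denominator has 1 factor of s at the origin (free integrator), so this is a Type 1 system.

Type 1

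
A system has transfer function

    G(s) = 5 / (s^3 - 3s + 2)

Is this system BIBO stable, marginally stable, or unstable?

The denominator s^3 - 3s + 2 factors as (s + 2)(s - 1)^2, giving poles at s = -2, 1, 1.
Since the pole(s) at s = 1, 1 lie in the right half-plane, the system is unstable.

unstable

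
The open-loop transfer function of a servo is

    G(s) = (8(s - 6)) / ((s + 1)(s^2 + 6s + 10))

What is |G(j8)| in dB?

Substitute s = j8: numerator = -48 + j64, denominator = -438 - j384.
|G(j8)| = |-48 + j64| / |-438 - j384| = 80 / 582.49 ≈ 0.1373.
In decibels: 20·log₁₀(0.1373) ≈ -17.2 dB.

|G(j8)|_dB ≈ -17.2 dB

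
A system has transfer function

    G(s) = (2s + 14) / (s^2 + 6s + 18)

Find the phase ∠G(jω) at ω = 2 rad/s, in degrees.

∠G(j2) ≈ -24.66°

At s = j2: numerator = 14 + j4, denominator = 14 + j12.
∠G = ∠num − ∠den = 15.945° − (40.601°) = -24.66°.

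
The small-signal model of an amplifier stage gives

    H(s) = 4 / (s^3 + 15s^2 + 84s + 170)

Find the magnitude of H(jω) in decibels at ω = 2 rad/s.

Substitute s = j2: numerator = 4, denominator = 110 + j160.
|H(j2)| = |4| / |110 + j160| = 4 / 194.16 ≈ 0.02060.
In decibels: 20·log₁₀(0.02060) ≈ -33.7 dB.

|H(j2)|_dB ≈ -33.7 dB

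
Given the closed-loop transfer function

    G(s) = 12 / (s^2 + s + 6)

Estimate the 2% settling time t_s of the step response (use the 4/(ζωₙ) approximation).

t_s ≈ 8 s

Comparing s^2 + s + 6 to s^2 + 2ζωₙs + ωₙ²: ωₙ = √6 ≈ 2.449 rad/s and ζ = 1/(2·√6) ≈ 0.2041.
ζωₙ = 1/2 = 0.5, so t_s ≈ 4/(ζωₙ) = 4/0.5 = 8 s.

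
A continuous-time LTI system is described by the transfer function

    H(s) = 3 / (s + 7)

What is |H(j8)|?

Substitute s = j8: numerator = 3, denominator = 7 + j8.
|H(j8)| = |3| / |7 + j8| = 3 / 10.630 ≈ 0.2822.

|H(j8)| ≈ 0.2822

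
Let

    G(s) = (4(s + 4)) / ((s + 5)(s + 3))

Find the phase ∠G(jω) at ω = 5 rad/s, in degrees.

At s = j5: numerator = 16 + j20, denominator = -10 + j40.
∠G = ∠num − ∠den = 51.340° − (104.04°) = -52.70°.

∠G(j5) ≈ -52.70°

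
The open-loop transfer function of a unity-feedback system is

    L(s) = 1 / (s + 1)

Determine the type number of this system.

The denominator has no factor of s at the origin — no free integrator — so this is a Type 0 system.

Type 0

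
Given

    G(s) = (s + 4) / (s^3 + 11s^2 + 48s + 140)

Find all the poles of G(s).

The poles are the roots of the denominator s^3 + 11s^2 + 48s + 140 = 0.
Trying s = -7: the polynomial evaluates to 0, so (s + 7) is a factor.
Dividing out leaves s^2 + 4s + 20 = 0.
The quadratic formula then gives s = -2 ± 4j.

s = -2 + 4j, -2 - 4j, -7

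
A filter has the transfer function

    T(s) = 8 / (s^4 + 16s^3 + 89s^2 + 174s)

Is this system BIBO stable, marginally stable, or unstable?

marginally stable

The denominator s^4 + 16s^3 + 89s^2 + 174s factors as s(s + 6)(s^2 + 10s + 29), giving poles at s = 0, -6, -5 ± 2j.
Since the simple pole(s) at s = 0 lie on the jω-axis with none in the right half-plane, the system is marginally stable.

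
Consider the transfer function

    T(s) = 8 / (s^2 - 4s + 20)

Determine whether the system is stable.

The poles can be read from the denominator factors: s = 2 + 4j, 2 - 4j.
Since the pole(s) at s = 2 + 4j, 2 - 4j lie in the right half-plane, the system is unstable.

unstable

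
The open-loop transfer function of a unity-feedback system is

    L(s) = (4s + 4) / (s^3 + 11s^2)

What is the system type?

Type 2

Factor s from the denominator: s^3 + 11s^2 = s^2·(s + 11).
There are 2 poles at the origin, so the system is Type 2.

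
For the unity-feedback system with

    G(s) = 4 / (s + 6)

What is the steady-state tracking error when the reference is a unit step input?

e_ss = 0.6000

G(s) has no poles at the origin.
This is a Type 0 system. Kp = lim_{s→0} G(s) = 4/6 = 2/3.
e_ss = 1/(1 + Kp) = 1/(1 + 2/3) = 3/5 ≈ 0.6000.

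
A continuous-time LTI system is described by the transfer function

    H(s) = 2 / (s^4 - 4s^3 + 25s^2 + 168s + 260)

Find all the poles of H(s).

The poles are the roots of the denominator s^4 - 4s^3 + 25s^2 + 168s + 260 = 0.
No real roots exist; factor into two real quadratics: (s^2 + 4s + 5)(s^2 - 8s + 52) = 0.
Each quadratic gives a conjugate pair via the quadratic formula.

s = -2 + j, -2 - j, 4 + 6j, 4 - 6j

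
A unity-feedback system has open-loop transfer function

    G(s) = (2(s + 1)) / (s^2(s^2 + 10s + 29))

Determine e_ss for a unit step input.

e_ss = 0

G(s) has 2 poles at the origin.
This is a Type 2 system; for a step input the steady-state error is zero.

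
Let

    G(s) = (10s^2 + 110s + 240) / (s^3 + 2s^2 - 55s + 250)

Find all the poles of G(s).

s = 4 + 3j, 4 - 3j, -10

The poles are the roots of the denominator s^3 + 2s^2 - 55s + 250 = 0.
Trying s = -10: the polynomial evaluates to 0, so (s + 10) is a factor.
Dividing out leaves s^2 - 8s + 25 = 0.
The quadratic formula then gives s = 4 ± 3j.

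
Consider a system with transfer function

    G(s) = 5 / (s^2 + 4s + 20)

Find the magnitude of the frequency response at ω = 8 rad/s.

Substitute s = j8: numerator = 5, denominator = -44 + j32.
|G(j8)| = |5| / |-44 + j32| = 5 / 54.406 ≈ 0.09190.

|G(j8)| ≈ 0.09190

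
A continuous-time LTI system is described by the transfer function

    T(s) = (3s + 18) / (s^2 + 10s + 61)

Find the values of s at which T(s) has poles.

s = -5 + 6j, -5 - 6j

The poles are the roots of the denominator s^2 + 10s + 61 = 0.
Using the quadratic formula: s = (-10 ± √(-144))/2 = -5 ± 6j.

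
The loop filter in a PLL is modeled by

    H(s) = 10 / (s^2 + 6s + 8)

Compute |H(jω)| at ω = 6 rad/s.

|H(j6)| ≈ 0.2193

Substitute s = j6: numerator = 10, denominator = -28 + j36.
|H(j6)| = |10| / |-28 + j36| = 10 / 45.607 ≈ 0.2193.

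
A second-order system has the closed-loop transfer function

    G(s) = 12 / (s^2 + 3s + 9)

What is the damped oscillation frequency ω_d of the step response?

ω_d ≈ 2.598 rad/s

Comparing s^2 + 3s + 9 to s^2 + 2ζωₙs + ωₙ²: ωₙ = 3 rad/s and ζ = 3/(2·3) = 0.5.
ζωₙ = 3/2 = 1.5, so ω_d = ωₙ√(1−ζ²) = √(ωₙ² − (ζωₙ)²) = √(9 − 1.5²) = √6.75 ≈ 2.598 rad/s.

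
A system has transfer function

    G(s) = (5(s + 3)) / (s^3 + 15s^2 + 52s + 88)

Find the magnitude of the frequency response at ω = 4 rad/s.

Substitute s = j4: numerator = 15 + j20, denominator = -152 + j144.
|G(j4)| = |15 + j20| / |-152 + j144| = 25 / 209.38 ≈ 0.1194.

|G(j4)| ≈ 0.1194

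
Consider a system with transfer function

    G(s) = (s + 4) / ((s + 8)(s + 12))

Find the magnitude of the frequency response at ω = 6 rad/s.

|G(j6)| ≈ 0.05375

Substitute s = j6: numerator = 4 + j6, denominator = 60 + j120.
|G(j6)| = |4 + j6| / |60 + j120| = 7.2111 / 134.16 ≈ 0.05375.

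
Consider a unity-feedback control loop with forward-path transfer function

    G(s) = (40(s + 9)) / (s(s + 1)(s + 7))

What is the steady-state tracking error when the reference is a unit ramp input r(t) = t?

G(s) has one pole at the origin.
This is a Type 1 system. Kv = lim_{s→0} s·G(s) = 360/7.
e_ss = 1/Kv = 1/(360/7) = 7/360 ≈ 0.01944.

e_ss = 0.01944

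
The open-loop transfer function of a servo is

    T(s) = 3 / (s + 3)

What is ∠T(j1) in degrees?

∠T(j1) ≈ -18.43°

At s = j1: numerator = 3, denominator = 3 + j1.
∠T = ∠num − ∠den = 0° − (18.435°) = -18.43°.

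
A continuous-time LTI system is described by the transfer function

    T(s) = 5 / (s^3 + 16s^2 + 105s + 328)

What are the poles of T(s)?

The poles are the roots of the denominator s^3 + 16s^2 + 105s + 328 = 0.
Trying s = -8: the polynomial evaluates to 0, so (s + 8) is a factor.
Dividing out leaves s^2 + 8s + 41 = 0.
The quadratic formula then gives s = -4 ± 5j.

s = -4 + 5j, -4 - 5j, -8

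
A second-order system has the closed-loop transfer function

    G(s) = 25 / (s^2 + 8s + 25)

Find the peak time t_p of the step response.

t_p ≈ 1.047 s

Comparing s^2 + 8s + 25 to s^2 + 2ζωₙs + ωₙ²: ωₙ = 5 rad/s and ζ = 8/(2·5) = 0.8.
ζωₙ = 8/2 = 4, so ω_d = ωₙ√(1−ζ²) = √(ωₙ² − (ζωₙ)²) = √(25 − 4²) = √9 = 3 rad/s.
t_p = π/ω_d = π/3 ≈ 1.047 s.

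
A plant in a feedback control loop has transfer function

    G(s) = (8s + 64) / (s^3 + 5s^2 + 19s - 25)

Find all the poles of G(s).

The poles are the roots of the denominator s^3 + 5s^2 + 19s - 25 = 0.
Trying s = 1: the polynomial evaluates to 0, so (s - 1) is a factor.
Dividing out leaves s^2 + 6s + 25 = 0.
The quadratic formula then gives s = -3 ± 4j.

s = -3 ± 4j, 1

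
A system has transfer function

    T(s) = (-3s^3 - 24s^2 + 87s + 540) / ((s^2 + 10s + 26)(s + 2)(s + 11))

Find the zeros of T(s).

Set the numerator to zero: -3s^3 - 24s^2 + 87s + 540 = 0, i.e. -3·(s^3 + 8s^2 - 29s - 180) = 0.
Factoring: (s - 5)(s + 9)(s + 4) = 0.

s = 5, -9, -4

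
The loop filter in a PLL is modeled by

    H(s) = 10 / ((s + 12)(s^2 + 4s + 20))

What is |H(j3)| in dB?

Substitute s = j3: numerator = 10, denominator = 96 + j177.
|H(j3)| = |10| / |96 + j177| = 10 / 201.36 ≈ 0.04966.
In decibels: 20·log₁₀(0.04966) ≈ -26.1 dB.

|H(j3)|_dB ≈ -26.1 dB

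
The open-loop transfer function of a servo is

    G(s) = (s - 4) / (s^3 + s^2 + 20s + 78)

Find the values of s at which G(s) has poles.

s = 1 ± 5j, -3

The poles are the roots of the denominator s^3 + s^2 + 20s + 78 = 0.
Trying s = -3: the polynomial evaluates to 0, so (s + 3) is a factor.
Dividing out leaves s^2 - 2s + 26 = 0.
The quadratic formula then gives s = 1 ± 5j.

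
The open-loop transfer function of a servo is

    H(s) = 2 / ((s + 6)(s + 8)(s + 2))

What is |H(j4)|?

|H(j4)| ≈ 0.006934

Substitute s = j4: numerator = 2, denominator = -160 + j240.
|H(j4)| = |2| / |-160 + j240| = 2 / 288.44 ≈ 0.006934.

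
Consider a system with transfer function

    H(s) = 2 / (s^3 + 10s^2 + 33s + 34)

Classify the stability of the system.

stable

The denominator s^3 + 10s^2 + 33s + 34 factors as (s^2 + 8s + 17)(s + 2), giving poles at s = -4 ± j, -2.
Since all poles lie strictly in the left half-plane, the system is stable.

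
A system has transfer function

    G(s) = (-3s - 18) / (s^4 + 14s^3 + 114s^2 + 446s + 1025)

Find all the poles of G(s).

The poles are the roots of the denominator s^4 + 14s^3 + 114s^2 + 446s + 1025 = 0.
No real roots exist; factor into two real quadratics: (s^2 + 6s + 25)(s^2 + 8s + 41) = 0.
Each quadratic gives a conjugate pair via the quadratic formula.

s = -3 + 4j, -3 - 4j, -4 + 5j, -4 - 5j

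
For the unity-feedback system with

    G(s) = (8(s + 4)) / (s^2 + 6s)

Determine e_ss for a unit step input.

G(s) has one pole at the origin.
This is a Type 1 system; for a step input the steady-state error is zero.

e_ss = 0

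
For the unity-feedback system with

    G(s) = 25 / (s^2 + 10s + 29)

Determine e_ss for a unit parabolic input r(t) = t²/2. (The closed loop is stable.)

e_ss = ∞

G(s) has no poles at the origin.
This is a Type 0 system; Ka = lim_{s→0} s^2·G(s) = 0, so the steady-state error for a parabola input is infinite.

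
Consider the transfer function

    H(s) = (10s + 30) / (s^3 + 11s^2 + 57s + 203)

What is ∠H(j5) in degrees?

At s = j5: numerator = 30 + j50, denominator = -72 + j160.
∠H = ∠num − ∠den = 59.036° − (114.23°) = -55.19°.

∠H(j5) ≈ -55.19°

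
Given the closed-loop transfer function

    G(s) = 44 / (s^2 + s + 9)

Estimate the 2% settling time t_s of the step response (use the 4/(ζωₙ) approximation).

Comparing s^2 + s + 9 to s^2 + 2ζωₙs + ωₙ²: ωₙ = 3 rad/s and ζ = 1/(2·3) ≈ 0.1667.
ζωₙ = 1/2 = 0.5, so t_s ≈ 4/(ζωₙ) = 4/0.5 = 8 s.

t_s ≈ 8 s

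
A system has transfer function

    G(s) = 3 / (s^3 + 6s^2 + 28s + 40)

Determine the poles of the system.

The poles are the roots of the denominator s^3 + 6s^2 + 28s + 40 = 0.
Trying s = -2: the polynomial evaluates to 0, so (s + 2) is a factor.
Dividing out leaves s^2 + 4s + 20 = 0.
The quadratic formula then gives s = -2 ± 4j.

s = -2 ± 4j, -2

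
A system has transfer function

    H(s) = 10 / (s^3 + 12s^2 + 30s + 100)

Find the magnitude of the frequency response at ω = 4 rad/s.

|H(j4)| ≈ 0.09285

Substitute s = j4: numerator = 10, denominator = -92 + j56.
|H(j4)| = |10| / |-92 + j56| = 10 / 107.70 ≈ 0.09285.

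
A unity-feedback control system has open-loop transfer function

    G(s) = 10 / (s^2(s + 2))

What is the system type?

The denominator has 2 factors of s at the origin (free integrators), so this is a Type 2 system.

Type 2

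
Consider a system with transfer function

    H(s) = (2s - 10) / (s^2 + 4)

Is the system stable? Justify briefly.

The denominator s^2 + 4 factors as (s^2 + 4), giving poles at s = 2j, -2j.
Since the simple pole(s) at s = ±2j lie on the jω-axis with none in the right half-plane, the system is marginally stable.

marginally stable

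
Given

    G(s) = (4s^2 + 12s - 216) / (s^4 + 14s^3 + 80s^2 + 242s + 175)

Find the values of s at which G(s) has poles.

The poles are the roots of the denominator s^4 + 14s^3 + 80s^2 + 242s + 175 = 0.
Trying s = -7: the polynomial evaluates to 0, so (s + 7) is a factor.
Dividing out leaves s^3 + 7s^2 + 31s + 25 = 0.
This factors further as (s^2 + 6s + 25)(s + 1) = 0.

s = -3 ± 4j, -7, -1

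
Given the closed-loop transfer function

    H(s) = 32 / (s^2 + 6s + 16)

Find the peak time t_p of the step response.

Comparing s^2 + 6s + 16 to s^2 + 2ζωₙs + ωₙ²: ωₙ = 4 rad/s and ζ = 6/(2·4) = 0.75.
ζωₙ = 6/2 = 3, so ω_d = ωₙ√(1−ζ²) = √(ωₙ² − (ζωₙ)²) = √(16 − 3²) = √7 ≈ 2.646 rad/s.
t_p = π/ω_d = π/2.646 ≈ 1.187 s.

t_p ≈ 1.187 s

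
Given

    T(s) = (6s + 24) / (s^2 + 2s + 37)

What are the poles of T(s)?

The poles are the roots of the denominator s^2 + 2s + 37 = 0.
Using the quadratic formula: s = (-2 ± √(-144))/2 = -1 ± 6j.

s = -1 ± 6j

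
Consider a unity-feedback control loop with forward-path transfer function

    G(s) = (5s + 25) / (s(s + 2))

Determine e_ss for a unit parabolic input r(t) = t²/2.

e_ss = ∞

G(s) has one pole at the origin.
This is a Type 1 system; Ka = lim_{s→0} s^2·G(s) = 0, so the steady-state error for a parabola input is infinite.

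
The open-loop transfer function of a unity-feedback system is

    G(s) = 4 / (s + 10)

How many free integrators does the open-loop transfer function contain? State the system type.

The denominator has no factor of s at the origin — no free integrator — so this is a Type 0 system.

Type 0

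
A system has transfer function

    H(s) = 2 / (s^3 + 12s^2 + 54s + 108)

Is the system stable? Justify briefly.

stable

The denominator s^3 + 12s^2 + 54s + 108 factors as (s + 6)(s^2 + 6s + 18), giving poles at s = -6, -3 ± 3j.
Since all poles lie strictly in the left half-plane, the system is stable.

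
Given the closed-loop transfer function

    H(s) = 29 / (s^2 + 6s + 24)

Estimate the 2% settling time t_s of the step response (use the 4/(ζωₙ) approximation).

Comparing s^2 + 6s + 24 to s^2 + 2ζωₙs + ωₙ²: ωₙ = √24 ≈ 4.899 rad/s and ζ = 6/(2·√24) ≈ 0.6124.
ζωₙ = 6/2 = 3, so t_s ≈ 4/(ζωₙ) = 4/3 ≈ 1.333 s.

t_s ≈ 1.333 s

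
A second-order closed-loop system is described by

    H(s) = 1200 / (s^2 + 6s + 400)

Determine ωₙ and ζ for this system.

Compare the denominator to the standard form s^2 + 2ζωₙs + ωₙ².
ωₙ² = 400, so ωₙ = 20 rad/s.
2ζωₙ = 6, so ζ = 6/(2·20) = 0.15.
With ζ = 0.15 the response is underdamped.

ωₙ = 20 rad/s, ζ = 0.15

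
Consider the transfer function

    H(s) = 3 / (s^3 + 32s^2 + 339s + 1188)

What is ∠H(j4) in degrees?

∠H(j4) ≈ -62.38°

At s = j4: numerator = 3, denominator = 676 + j1292.
∠H = ∠num − ∠den = 0° − (62.381°) = -62.38°.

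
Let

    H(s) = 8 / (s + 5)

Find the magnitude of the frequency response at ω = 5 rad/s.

|H(j5)| ≈ 1.131

Substitute s = j5: numerator = 8, denominator = 5 + j5.
|H(j5)| = |8| / |5 + j5| = 8 / 7.0711 ≈ 1.131.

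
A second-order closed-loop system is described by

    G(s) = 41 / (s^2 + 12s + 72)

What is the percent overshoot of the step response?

Comparing s^2 + 12s + 72 to s^2 + 2ζωₙs + ωₙ²: ωₙ = √72 ≈ 8.485 rad/s and ζ = 12/(2·√72) ≈ 0.7071.
%OS = 100·exp(−πζ/√(1−ζ²)) = 100·exp(−π·0.7071/√(1−0.7071²)) ≈ 4.32%.

%OS ≈ 4.32%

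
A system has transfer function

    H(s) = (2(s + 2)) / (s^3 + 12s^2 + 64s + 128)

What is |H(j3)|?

Substitute s = j3: numerator = 4 + j6, denominator = 20 + j165.
|H(j3)| = |4 + j6| / |20 + j165| = 7.2111 / 166.21 ≈ 0.04339.

|H(j3)| ≈ 0.04339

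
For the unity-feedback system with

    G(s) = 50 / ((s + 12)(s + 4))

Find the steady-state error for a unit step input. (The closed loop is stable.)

e_ss = 0.4898

G(s) has no poles at the origin.
This is a Type 0 system. Kp = lim_{s→0} G(s) = 50/48 = 25/24.
e_ss = 1/(1 + Kp) = 1/(1 + 25/24) = 24/49 ≈ 0.4898.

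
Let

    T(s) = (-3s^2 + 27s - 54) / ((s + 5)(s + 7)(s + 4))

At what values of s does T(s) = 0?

Set the numerator to zero: -3s^2 + 27s - 54 = 0, i.e. -3·(s^2 - 9s + 18) = 0.
Factoring: (s - 3)(s - 6) = 0.

s = 3, 6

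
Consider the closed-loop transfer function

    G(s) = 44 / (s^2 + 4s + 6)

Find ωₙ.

ωₙ ≈ 2.449 rad/s

Compare the denominator to the standard form s^2 + 2ζωₙs + ωₙ².
ωₙ² = 6, so ωₙ = √6 ≈ 2.449 rad/s.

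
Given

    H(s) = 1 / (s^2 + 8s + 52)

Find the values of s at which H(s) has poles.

The poles are the roots of the denominator s^2 + 8s + 52 = 0.
Using the quadratic formula: s = (-8 ± √(-144))/2 = -4 ± 6j.

s = -4 + 6j, -4 - 6j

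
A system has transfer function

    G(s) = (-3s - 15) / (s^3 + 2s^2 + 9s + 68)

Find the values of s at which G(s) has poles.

The poles are the roots of the denominator s^3 + 2s^2 + 9s + 68 = 0.
Trying s = -4: the polynomial evaluates to 0, so (s + 4) is a factor.
Dividing out leaves s^2 - 2s + 17 = 0.
The quadratic formula then gives s = 1 ± 4j.

s = 1 + 4j, 1 - 4j, -4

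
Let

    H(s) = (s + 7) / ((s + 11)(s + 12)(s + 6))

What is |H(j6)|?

Substitute s = j6: numerator = 7 + j6, denominator = -252 + j1404.
|H(j6)| = |7 + j6| / |-252 + j1404| = 9.2195 / 1426.4 ≈ 0.006463.

|H(j6)| ≈ 0.006463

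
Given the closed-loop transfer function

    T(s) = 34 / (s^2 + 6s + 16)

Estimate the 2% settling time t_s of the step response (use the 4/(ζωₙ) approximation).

t_s ≈ 1.333 s

Comparing s^2 + 6s + 16 to s^2 + 2ζωₙs + ωₙ²: ωₙ = 4 rad/s and ζ = 6/(2·4) = 0.75.
ζωₙ = 6/2 = 3, so t_s ≈ 4/(ζωₙ) = 4/3 ≈ 1.333 s.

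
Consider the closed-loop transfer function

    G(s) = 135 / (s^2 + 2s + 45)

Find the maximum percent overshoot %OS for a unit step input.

%OS ≈ 62.3%

Comparing s^2 + 2s + 45 to s^2 + 2ζωₙs + ωₙ²: ωₙ = √45 ≈ 6.708 rad/s and ζ = 2/(2·√45) ≈ 0.1491.
%OS = 100·exp(−πζ/√(1−ζ²)) = 100·exp(−π·0.1491/√(1−0.1491²)) ≈ 62.3%.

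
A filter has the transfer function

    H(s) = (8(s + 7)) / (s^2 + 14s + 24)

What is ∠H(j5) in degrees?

At s = j5: numerator = 56 + j40, denominator = -1 + j70.
∠H = ∠num − ∠den = 35.538° − (90.818°) = -55.28°.

∠H(j5) ≈ -55.28°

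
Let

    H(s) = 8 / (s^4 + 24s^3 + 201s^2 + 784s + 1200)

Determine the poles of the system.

The poles are the roots of the denominator s^4 + 24s^3 + 201s^2 + 784s + 1200 = 0.
Trying s = -4: the polynomial evaluates to 0, so (s + 4) is a factor.
Dividing out leaves s^3 + 20s^2 + 121s + 300 = 0.
This factors further as (s^2 + 8s + 25)(s + 12) = 0.

s = -4 + 3j, -4 - 3j, -4, -12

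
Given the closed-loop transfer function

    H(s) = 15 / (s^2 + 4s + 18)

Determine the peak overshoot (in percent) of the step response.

%OS ≈ 18.7%

Comparing s^2 + 4s + 18 to s^2 + 2ζωₙs + ωₙ²: ωₙ = √18 ≈ 4.243 rad/s and ζ = 4/(2·√18) ≈ 0.4714.
%OS = 100·exp(−πζ/√(1−ζ²)) = 100·exp(−π·0.4714/√(1−0.4714²)) ≈ 18.7%.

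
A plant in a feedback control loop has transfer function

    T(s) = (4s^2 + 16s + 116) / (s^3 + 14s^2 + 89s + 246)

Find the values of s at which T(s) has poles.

s = -4 + 5j, -4 - 5j, -6

The poles are the roots of the denominator s^3 + 14s^2 + 89s + 246 = 0.
Trying s = -6: the polynomial evaluates to 0, so (s + 6) is a factor.
Dividing out leaves s^2 + 8s + 41 = 0.
The quadratic formula then gives s = -4 ± 5j.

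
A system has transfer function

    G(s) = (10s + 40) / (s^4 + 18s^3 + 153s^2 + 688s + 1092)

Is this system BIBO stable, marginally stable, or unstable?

The denominator s^4 + 18s^3 + 153s^2 + 688s + 1092 factors as (s + 3)(s + 7)(s^2 + 8s + 52), giving poles at s = -3, -7, -4 + 6j, -4 - 6j.
Since all poles lie strictly in the left half-plane, the system is stable.

stable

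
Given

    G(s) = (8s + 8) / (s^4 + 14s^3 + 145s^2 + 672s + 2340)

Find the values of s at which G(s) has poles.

The poles are the roots of the denominator s^4 + 14s^3 + 145s^2 + 672s + 2340 = 0.
No real roots exist; factor into two real quadratics: (s^2 + 8s + 52)(s^2 + 6s + 45) = 0.
Each quadratic gives a conjugate pair via the quadratic formula.

s = -4 + 6j, -4 - 6j, -3 + 6j, -3 - 6j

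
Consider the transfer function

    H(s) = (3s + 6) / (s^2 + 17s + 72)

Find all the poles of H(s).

s = -9, -8

The poles are the roots of the denominator s^2 + 17s + 72 = 0.
Factoring: (s + 9)(s + 8) = 0, so s = -9 and s = -8.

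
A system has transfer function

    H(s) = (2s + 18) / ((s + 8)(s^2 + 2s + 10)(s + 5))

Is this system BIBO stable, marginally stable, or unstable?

stable

The poles can be read from the denominator factors: s = -8, -1 + 3j, -1 - 3j, -5.
Since all poles lie strictly in the left half-plane, the system is stable.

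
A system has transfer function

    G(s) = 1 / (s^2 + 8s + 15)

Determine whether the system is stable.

The denominator s^2 + 8s + 15 factors as (s + 5)(s + 3), giving poles at s = -5, -3.
Since all poles lie strictly in the left half-plane, the system is stable.

stable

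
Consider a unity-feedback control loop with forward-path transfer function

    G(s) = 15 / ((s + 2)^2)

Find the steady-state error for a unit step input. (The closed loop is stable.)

G(s) has no poles at the origin.
This is a Type 0 system. Kp = lim_{s→0} G(s) = 15/4.
e_ss = 1/(1 + Kp) = 1/(1 + 15/4) = 4/19 ≈ 0.2105.

e_ss = 0.2105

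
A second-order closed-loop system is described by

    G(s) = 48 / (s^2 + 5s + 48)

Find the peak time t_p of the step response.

Comparing s^2 + 5s + 48 to s^2 + 2ζωₙs + ωₙ²: ωₙ = √48 ≈ 6.928 rad/s and ζ = 5/(2·√48) ≈ 0.3608.
ζωₙ = 5/2 = 2.5, so ω_d = ωₙ√(1−ζ²) = √(ωₙ² − (ζωₙ)²) = √(48 − 2.5²) = √41.75 ≈ 6.461 rad/s.
t_p = π/ω_d = π/6.461 ≈ 0.4862 s.

t_p ≈ 0.4862 s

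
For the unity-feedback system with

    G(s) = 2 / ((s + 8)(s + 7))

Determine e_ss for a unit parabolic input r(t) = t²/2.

e_ss = ∞

G(s) has no poles at the origin.
This is a Type 0 system; Ka = lim_{s→0} s^2·G(s) = 0, so the steady-state error for a parabola input is infinite.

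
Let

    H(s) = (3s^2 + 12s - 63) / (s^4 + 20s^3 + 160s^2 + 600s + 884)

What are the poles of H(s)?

The poles are the roots of the denominator s^4 + 20s^3 + 160s^2 + 600s + 884 = 0.
No real roots exist; factor into two real quadratics: (s^2 + 10s + 34)(s^2 + 10s + 26) = 0.
Each quadratic gives a conjugate pair via the quadratic formula.

s = -5 ± 3j, -5 ± j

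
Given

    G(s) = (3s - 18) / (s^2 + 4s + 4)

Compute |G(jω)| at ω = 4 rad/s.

Substitute s = j4: numerator = -18 + j12, denominator = -12 + j16.
|G(j4)| = |-18 + j12| / |-12 + j16| = 21.633 / 20 ≈ 1.082.

|G(j4)| ≈ 1.082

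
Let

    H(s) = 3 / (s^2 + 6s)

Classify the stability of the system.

marginally stable

The denominator s^2 + 6s factors as s(s + 6), giving poles at s = 0, -6.
Since the simple pole(s) at s = 0 lie on the jω-axis with none in the right half-plane, the system is marginally stable.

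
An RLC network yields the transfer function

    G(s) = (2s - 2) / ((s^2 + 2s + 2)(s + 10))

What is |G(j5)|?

Substitute s = j5: numerator = -2 + j10, denominator = -280 - j15.
|G(j5)| = |-2 + j10| / |-280 - j15| = 10.198 / 280.40 ≈ 0.03637.

|G(j5)| ≈ 0.03637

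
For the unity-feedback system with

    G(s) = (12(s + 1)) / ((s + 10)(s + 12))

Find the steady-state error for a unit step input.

G(s) has no poles at the origin.
This is a Type 0 system. Kp = lim_{s→0} G(s) = 12/120 = 1/10.
e_ss = 1/(1 + Kp) = 1/(1 + 1/10) = 10/11 ≈ 0.9091.

e_ss = 0.9091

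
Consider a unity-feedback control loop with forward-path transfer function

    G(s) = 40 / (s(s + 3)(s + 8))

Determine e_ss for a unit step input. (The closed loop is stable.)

G(s) has one pole at the origin.
This is a Type 1 system; for a step input the steady-state error is zero.

e_ss = 0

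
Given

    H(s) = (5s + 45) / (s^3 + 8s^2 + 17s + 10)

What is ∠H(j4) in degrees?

∠H(j4) ≈ -154.1°

At s = j4: numerator = 45 + j20, denominator = -118 + j4.
∠H = ∠num − ∠den = 23.962° − (178.06°) = -154.1°.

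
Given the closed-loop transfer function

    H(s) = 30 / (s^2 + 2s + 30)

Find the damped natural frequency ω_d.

ω_d ≈ 5.385 rad/s

Comparing s^2 + 2s + 30 to s^2 + 2ζωₙs + ωₙ²: ωₙ = √30 ≈ 5.477 rad/s and ζ = 2/(2·√30) ≈ 0.1826.
ζωₙ = 2/2 = 1, so ω_d = ωₙ√(1−ζ²) = √(ωₙ² − (ζωₙ)²) = √(30 − 1²) = √29 ≈ 5.385 rad/s.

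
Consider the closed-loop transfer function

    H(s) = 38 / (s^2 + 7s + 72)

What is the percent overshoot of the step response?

Comparing s^2 + 7s + 72 to s^2 + 2ζωₙs + ωₙ²: ωₙ = √72 ≈ 8.485 rad/s and ζ = 7/(2·√72) ≈ 0.4125.
%OS = 100·exp(−πζ/√(1−ζ²)) = 100·exp(−π·0.4125/√(1−0.4125²)) ≈ 24.1%.

%OS ≈ 24.1%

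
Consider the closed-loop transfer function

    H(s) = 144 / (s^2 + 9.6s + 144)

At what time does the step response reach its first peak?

Comparing s^2 + 9.6s + 144 to s^2 + 2ζωₙs + ωₙ²: ωₙ = 12 rad/s and ζ = 9.6/(2·12) = 0.4.
ζωₙ = 9.6/2 = 4.8, so ω_d = ωₙ√(1−ζ²) = √(ωₙ² − (ζωₙ)²) = √(144 − 4.8²) = √120.96 ≈ 11.00 rad/s.
t_p = π/ω_d = π/11.00 ≈ 0.2856 s.

t_p ≈ 0.2856 s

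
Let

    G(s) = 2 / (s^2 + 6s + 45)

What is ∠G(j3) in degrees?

At s = j3: numerator = 2, denominator = 36 + j18.
∠G = ∠num − ∠den = 0° − (26.565°) = -26.57°.

∠G(j3) ≈ -26.57°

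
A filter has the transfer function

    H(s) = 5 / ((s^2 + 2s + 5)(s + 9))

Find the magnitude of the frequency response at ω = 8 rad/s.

|H(j8)| ≈ 0.006792

Substitute s = j8: numerator = 5, denominator = -659 - j328.
|H(j8)| = |5| / |-659 - j328| = 5 / 736.11 ≈ 0.006792.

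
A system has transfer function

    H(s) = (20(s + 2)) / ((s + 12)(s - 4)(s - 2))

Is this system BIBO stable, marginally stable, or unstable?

The poles can be read from the denominator factors: s = -12, 4, 2.
Since the pole(s) at s = 4, 2 lie in the right half-plane, the system is unstable.

unstable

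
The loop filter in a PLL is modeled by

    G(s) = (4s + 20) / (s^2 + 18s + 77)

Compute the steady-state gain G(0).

Set s = 0: G(0) = (20) / (77) = 20/77.

G(0) = 20/77 ≈ 0.2597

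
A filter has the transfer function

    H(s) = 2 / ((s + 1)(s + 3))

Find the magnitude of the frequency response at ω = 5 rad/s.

|H(j5)| ≈ 0.06727

Substitute s = j5: numerator = 2, denominator = -22 + j20.
|H(j5)| = |2| / |-22 + j20| = 2 / 29.732 ≈ 0.06727.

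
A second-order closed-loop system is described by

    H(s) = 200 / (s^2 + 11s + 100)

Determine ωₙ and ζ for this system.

Compare the denominator to the standard form s^2 + 2ζωₙs + ωₙ².
ωₙ² = 100, so ωₙ = 10 rad/s.
2ζωₙ = 11, so ζ = 11/(2·10) = 0.55.
With ζ = 0.55 the response is underdamped.

ωₙ = 10 rad/s, ζ = 0.55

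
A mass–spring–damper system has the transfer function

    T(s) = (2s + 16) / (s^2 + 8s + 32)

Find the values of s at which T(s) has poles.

s = -4 ± 4j

The poles are the roots of the denominator s^2 + 8s + 32 = 0.
Using the quadratic formula: s = (-8 ± √(-64))/2 = -4 ± 4j.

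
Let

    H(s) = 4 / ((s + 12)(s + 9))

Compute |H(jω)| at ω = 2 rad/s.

Substitute s = j2: numerator = 4, denominator = 104 + j42.
|H(j2)| = |4| / |104 + j42| = 4 / 112.16 ≈ 0.03566.

|H(j2)| ≈ 0.03566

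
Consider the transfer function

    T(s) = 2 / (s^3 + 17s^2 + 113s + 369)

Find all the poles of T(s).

The poles are the roots of the denominator s^3 + 17s^2 + 113s + 369 = 0.
Trying s = -9: the polynomial evaluates to 0, so (s + 9) is a factor.
Dividing out leaves s^2 + 8s + 41 = 0.
The quadratic formula then gives s = -4 ± 5j.

s = -9, -4 ± 5j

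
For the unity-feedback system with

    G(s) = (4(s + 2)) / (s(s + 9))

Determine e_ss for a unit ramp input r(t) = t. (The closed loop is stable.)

G(s) has one pole at the origin.
This is a Type 1 system. Kv = lim_{s→0} s·G(s) = 8/9.
e_ss = 1/Kv = 1/(8/9) = 9/8 ≈ 1.125.

e_ss = 1.125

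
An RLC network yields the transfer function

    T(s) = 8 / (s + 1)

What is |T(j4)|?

|T(j4)| ≈ 1.940

Substitute s = j4: numerator = 8, denominator = 1 + j4.
|T(j4)| = |8| / |1 + j4| = 8 / 4.1231 ≈ 1.940.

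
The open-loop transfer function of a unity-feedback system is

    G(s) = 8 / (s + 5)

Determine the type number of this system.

Type 0

The denominator has no factor of s at the origin — no free integrator — so this is a Type 0 system.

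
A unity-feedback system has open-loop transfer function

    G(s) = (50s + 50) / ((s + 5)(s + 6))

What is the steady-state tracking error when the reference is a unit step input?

e_ss = 0.3750

G(s) has no poles at the origin.
This is a Type 0 system. Kp = lim_{s→0} G(s) = 50/30 = 5/3.
e_ss = 1/(1 + Kp) = 1/(1 + 5/3) = 3/8 ≈ 0.3750.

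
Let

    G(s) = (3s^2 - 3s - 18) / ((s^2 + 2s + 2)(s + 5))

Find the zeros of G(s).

Set the numerator to zero: 3s^2 - 3s - 18 = 0, i.e. 3·(s^2 - s - 6) = 0.
Factoring: (s - 3)(s + 2) = 0.

s = 3, -2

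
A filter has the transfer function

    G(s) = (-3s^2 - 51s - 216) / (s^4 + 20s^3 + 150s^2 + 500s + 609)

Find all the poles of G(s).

s = -5 ± 2j, -7, -3

The poles are the roots of the denominator s^4 + 20s^3 + 150s^2 + 500s + 609 = 0.
Trying s = -7: the polynomial evaluates to 0, so (s + 7) is a factor.
Dividing out leaves s^3 + 13s^2 + 59s + 87 = 0.
This factors further as (s^2 + 10s + 29)(s + 3) = 0.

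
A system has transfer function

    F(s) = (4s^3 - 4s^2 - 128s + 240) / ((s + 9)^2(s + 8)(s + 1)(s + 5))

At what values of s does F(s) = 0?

s = 2, -6, 5

Set the numerator to zero: 4s^3 - 4s^2 - 128s + 240 = 0, i.e. 4·(s^3 - s^2 - 32s + 60) = 0.
Factoring: (s - 2)(s + 6)(s - 5) = 0.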